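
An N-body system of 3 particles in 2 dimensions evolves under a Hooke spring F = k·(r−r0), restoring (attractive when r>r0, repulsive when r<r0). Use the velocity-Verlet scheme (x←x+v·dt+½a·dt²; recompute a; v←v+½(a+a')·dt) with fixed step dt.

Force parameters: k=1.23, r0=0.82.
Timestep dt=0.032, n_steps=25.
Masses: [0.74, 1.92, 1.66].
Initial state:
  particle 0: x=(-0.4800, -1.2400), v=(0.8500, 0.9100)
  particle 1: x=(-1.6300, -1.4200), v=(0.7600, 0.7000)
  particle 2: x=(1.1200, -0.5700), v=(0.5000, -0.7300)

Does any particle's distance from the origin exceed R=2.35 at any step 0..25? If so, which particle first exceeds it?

step 0: x0=(-0.4800, -1.2400) x1=(-1.6300, -1.4200) x2=(1.1200, -0.5700)
step 1: x0=(-0.4524, -1.2106) x1=(-1.6049, -1.3974) x2=(1.1349, -0.5937)
step 2: x0=(-0.4239, -1.1808) x1=(-1.5783, -1.3744) x2=(1.1478, -0.6181)
step 3: x0=(-0.3947, -1.1506) x1=(-1.5503, -1.3509) x2=(1.1585, -0.6432)
step 4: x0=(-0.3648, -1.1200) x1=(-1.5207, -1.3271) x2=(1.1672, -0.6688)
step 5: x0=(-0.3341, -1.0892) x1=(-1.4897, -1.3030) x2=(1.1739, -0.6949)
step 6: x0=(-0.3029, -1.0582) x1=(-1.4572, -1.2786) x2=(1.1787, -0.7214)
step 7: x0=(-0.2711, -1.0271) x1=(-1.4233, -1.2538) x2=(1.1815, -0.7484)
step 8: x0=(-0.2388, -0.9958) x1=(-1.3879, -1.2288) x2=(1.1825, -0.7758)
step 9: x0=(-0.2060, -0.9645) x1=(-1.3512, -1.2035) x2=(1.1817, -0.8035)
step 10: x0=(-0.1728, -0.9332) x1=(-1.3132, -1.1780) x2=(1.1792, -0.8314)
step 11: x0=(-0.1394, -0.9019) x1=(-1.2738, -1.1523) x2=(1.1749, -0.8595)
step 12: x0=(-0.1056, -0.8708) x1=(-1.2331, -1.1264) x2=(1.1691, -0.8878)
step 13: x0=(-0.0716, -0.8398) x1=(-1.1912, -1.1004) x2=(1.1617, -0.9162)
step 14: x0=(-0.0375, -0.8090) x1=(-1.1480, -1.0742) x2=(1.1528, -0.9446)
step 15: x0=(-0.0032, -0.7783) x1=(-1.1037, -1.0480) x2=(1.1425, -0.9732)
step 16: x0=(0.0311, -0.7479) x1=(-1.0582, -1.0216) x2=(1.1309, -1.0016)
step 17: x0=(0.0654, -0.7178) x1=(-1.0117, -0.9952) x2=(1.1180, -1.0301)
step 18: x0=(0.0997, -0.6878) x1=(-0.9641, -0.9688) x2=(1.1039, -1.0585)
step 19: x0=(0.1340, -0.6582) x1=(-0.9155, -0.9424) x2=(1.0887, -1.0867)
step 20: x0=(0.1681, -0.6288) x1=(-0.8659, -0.9159) x2=(1.0724, -1.1149)
step 21: x0=(0.2021, -0.5998) x1=(-0.8155, -0.8895) x2=(1.0551, -1.1428)
step 22: x0=(0.2361, -0.5710) x1=(-0.7642, -0.8632) x2=(1.0370, -1.1706)
step 23: x0=(0.2699, -0.5425) x1=(-0.7121, -0.8369) x2=(1.0179, -1.1982)
step 24: x0=(0.3036, -0.5143) x1=(-0.6593, -0.8107) x2=(0.9981, -1.2255)
step 25: x0=(0.3372, -0.4864) x1=(-0.6058, -0.7846) x2=(0.9775, -1.2526)

no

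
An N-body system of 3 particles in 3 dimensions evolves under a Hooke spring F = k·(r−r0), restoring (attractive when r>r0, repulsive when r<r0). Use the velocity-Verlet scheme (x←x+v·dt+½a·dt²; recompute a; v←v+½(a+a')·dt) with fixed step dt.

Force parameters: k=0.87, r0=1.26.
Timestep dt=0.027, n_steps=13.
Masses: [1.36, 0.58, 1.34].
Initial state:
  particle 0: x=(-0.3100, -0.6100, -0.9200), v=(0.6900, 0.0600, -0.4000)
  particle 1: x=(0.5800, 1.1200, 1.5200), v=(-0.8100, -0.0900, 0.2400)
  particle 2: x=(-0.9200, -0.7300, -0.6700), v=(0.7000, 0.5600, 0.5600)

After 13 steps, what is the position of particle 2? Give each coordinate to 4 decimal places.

(-0.6624, -0.4950, -0.4138)

step 0: x0=(-0.3100, -0.6100, -0.9200) x1=(0.5800, 1.1200, 1.5200) x2=(-0.9200, -0.7300, -0.6700)
step 1: x0=(-0.2911, -0.6081, -0.9305) x1=(0.5573, 1.1164, 1.5250) x2=(-0.9010, -0.7146, -0.6545)
step 2: x0=(-0.2718, -0.6057, -0.9405) x1=(0.5332, 1.1104, 1.5269) x2=(-0.8819, -0.6988, -0.6383)
step 3: x0=(-0.2519, -0.6028, -0.9498) x1=(0.5075, 1.1022, 1.5257) x2=(-0.8625, -0.6825, -0.6213)
step 4: x0=(-0.2317, -0.5994, -0.9586) x1=(0.4805, 1.0917, 1.5216) x2=(-0.8431, -0.6657, -0.6036)
step 5: x0=(-0.2110, -0.5955, -0.9669) x1=(0.4522, 1.0789, 1.5145) x2=(-0.8234, -0.6484, -0.5852)
step 6: x0=(-0.1899, -0.5911, -0.9746) x1=(0.4226, 1.0640, 1.5045) x2=(-0.8037, -0.6307, -0.5661)
step 7: x0=(-0.1685, -0.5862, -0.9818) x1=(0.3919, 1.0470, 1.4916) x2=(-0.7838, -0.6125, -0.5463)
step 8: x0=(-0.1467, -0.5809, -0.9884) x1=(0.3601, 1.0279, 1.4759) x2=(-0.7638, -0.5939, -0.5258)
step 9: x0=(-0.1246, -0.5752, -0.9945) x1=(0.3273, 1.0068, 1.4574) x2=(-0.7437, -0.5749, -0.5046)
step 10: x0=(-0.1022, -0.5690, -1.0001) x1=(0.2936, 0.9837, 1.4362) x2=(-0.7235, -0.5555, -0.4828)
step 11: x0=(-0.0795, -0.5624, -1.0051) x1=(0.2590, 0.9589, 1.4123) x2=(-0.7032, -0.5357, -0.4604)
step 12: x0=(-0.0566, -0.5554, -1.0097) x1=(0.2237, 0.9322, 1.3860) x2=(-0.6828, -0.5155, -0.4374)
step 13: x0=(-0.0335, -0.5481, -1.0138) x1=(0.1877, 0.9039, 1.3572) x2=(-0.6624, -0.4950, -0.4138)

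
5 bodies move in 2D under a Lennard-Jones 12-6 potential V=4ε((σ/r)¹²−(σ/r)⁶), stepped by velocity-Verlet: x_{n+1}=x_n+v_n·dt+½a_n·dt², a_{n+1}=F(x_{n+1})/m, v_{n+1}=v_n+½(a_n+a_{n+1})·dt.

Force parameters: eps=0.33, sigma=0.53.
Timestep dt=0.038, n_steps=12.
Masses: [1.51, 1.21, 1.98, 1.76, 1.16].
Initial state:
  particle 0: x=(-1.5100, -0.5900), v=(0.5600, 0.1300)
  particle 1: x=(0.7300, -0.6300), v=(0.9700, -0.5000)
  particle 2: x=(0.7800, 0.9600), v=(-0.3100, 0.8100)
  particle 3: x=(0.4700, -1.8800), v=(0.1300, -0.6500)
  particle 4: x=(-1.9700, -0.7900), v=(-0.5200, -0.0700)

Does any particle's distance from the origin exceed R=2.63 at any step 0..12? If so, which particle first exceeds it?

no

step 0: x0=(-1.5100, -0.5900) x1=(0.7300, -0.6300) x2=(0.7800, 0.9600) x3=(0.4700, -1.8800) x4=(-1.9700, -0.7900)
step 1: x0=(-1.4715, -0.5776) x1=(0.7669, -0.6490) x2=(0.7682, 0.9908) x3=(0.4749, -1.9047) x4=(-2.0121, -0.8024)
step 2: x0=(-1.4324, -0.5649) x1=(0.8037, -0.6681) x2=(0.7564, 1.0216) x3=(0.4799, -1.9294) x4=(-2.0551, -0.8151)
step 3: x0=(-1.3946, -0.5527) x1=(0.8405, -0.6871) x2=(0.7447, 1.0523) x3=(0.4848, -1.9540) x4=(-2.0964, -0.8272)
step 4: x0=(-1.3576, -0.5409) x1=(0.8774, -0.7062) x2=(0.7329, 1.0831) x3=(0.4898, -1.9786) x4=(-2.1366, -0.8388)
step 5: x0=(-1.3212, -0.5293) x1=(0.9142, -0.7253) x2=(0.7211, 1.1139) x3=(0.4948, -2.0032) x4=(-2.1761, -0.8502)
step 6: x0=(-1.2850, -0.5177) x1=(0.9510, -0.7445) x2=(0.7093, 1.1446) x3=(0.4997, -2.0278) x4=(-2.2153, -0.8614)
step 7: x0=(-1.2489, -0.5063) x1=(0.9878, -0.7636) x2=(0.6975, 1.1754) x3=(0.5047, -2.0524) x4=(-2.2542, -0.8726)
step 8: x0=(-1.2130, -0.4948) x1=(1.0246, -0.7828) x2=(0.6858, 1.2061) x3=(0.5097, -2.0769) x4=(-2.2931, -0.8837)
step 9: x0=(-1.1771, -0.4834) x1=(1.0614, -0.8020) x2=(0.6740, 1.2369) x3=(0.5147, -2.1015) x4=(-2.3319, -0.8948)
step 10: x0=(-1.1412, -0.4720) x1=(1.0982, -0.8212) x2=(0.6622, 1.2677) x3=(0.5197, -2.1260) x4=(-2.3706, -0.9059)
step 11: x0=(-1.1054, -0.4606) x1=(1.1349, -0.8404) x2=(0.6504, 1.2984) x3=(0.5246, -2.1505) x4=(-2.4093, -0.9170)
step 12: x0=(-1.0695, -0.4492) x1=(1.1717, -0.8597) x2=(0.6386, 1.3292) x3=(0.5296, -2.1750) x4=(-2.4479, -0.9280)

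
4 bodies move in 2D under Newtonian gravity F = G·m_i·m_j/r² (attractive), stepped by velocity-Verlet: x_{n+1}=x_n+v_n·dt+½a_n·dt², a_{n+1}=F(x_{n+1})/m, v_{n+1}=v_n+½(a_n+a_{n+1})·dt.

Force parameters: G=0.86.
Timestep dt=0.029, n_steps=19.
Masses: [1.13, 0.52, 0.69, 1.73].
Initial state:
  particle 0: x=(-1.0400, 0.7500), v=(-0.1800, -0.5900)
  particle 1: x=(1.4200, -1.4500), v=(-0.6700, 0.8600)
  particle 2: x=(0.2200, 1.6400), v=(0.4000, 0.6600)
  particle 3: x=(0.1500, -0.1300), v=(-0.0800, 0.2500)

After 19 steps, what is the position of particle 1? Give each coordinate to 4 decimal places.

(0.9784, -0.8982)

step 0: x0=(-1.0400, 0.7500) x1=(1.4200, -1.4500) x2=(0.2200, 1.6400) x3=(0.1500, -0.1300)
step 1: x0=(-1.0449, 0.7328) x1=(1.4004, -1.4249) x2=(0.2315, 1.6588) x3=(0.1476, -0.1226)
step 2: x0=(-1.0491, 0.7153) x1=(1.3805, -1.3994) x2=(0.2426, 1.6770) x3=(0.1449, -0.1149)
step 3: x0=(-1.0527, 0.6976) x1=(1.3602, -1.3735) x2=(0.2536, 1.6946) x3=(0.1420, -0.1069)
step 4: x0=(-1.0556, 0.6796) x1=(1.3395, -1.3473) x2=(0.2642, 1.7116) x3=(0.1389, -0.0987)
step 5: x0=(-1.0578, 0.6614) x1=(1.3185, -1.3206) x2=(0.2747, 1.7280) x3=(0.1356, -0.0901)
step 6: x0=(-1.0593, 0.6429) x1=(1.2971, -1.2935) x2=(0.2849, 1.7439) x3=(0.1320, -0.0813)
step 7: x0=(-1.0601, 0.6242) x1=(1.2754, -1.2660) x2=(0.2948, 1.7591) x3=(0.1281, -0.0722)
step 8: x0=(-1.0602, 0.6052) x1=(1.2532, -1.2381) x2=(0.3046, 1.7738) x3=(0.1240, -0.0628)
step 9: x0=(-1.0595, 0.5859) x1=(1.2306, -1.2098) x2=(0.3141, 1.7879) x3=(0.1196, -0.0532)
step 10: x0=(-1.0581, 0.5664) x1=(1.2076, -1.1809) x2=(0.3234, 1.8014) x3=(0.1150, -0.0433)
step 11: x0=(-1.0559, 0.5467) x1=(1.1841, -1.1516) x2=(0.3325, 1.8144) x3=(0.1100, -0.0332)
step 12: x0=(-1.0528, 0.5266) x1=(1.1602, -1.1218) x2=(0.3414, 1.8268) x3=(0.1047, -0.0228)
step 13: x0=(-1.0490, 0.5063) x1=(1.1358, -1.0916) x2=(0.3501, 1.8387) x3=(0.0992, -0.0122)
step 14: x0=(-1.0443, 0.4858) x1=(1.1109, -1.0607) x2=(0.3586, 1.8501) x3=(0.0932, -0.0013)
step 15: x0=(-1.0387, 0.4650) x1=(1.0855, -1.0294) x2=(0.3669, 1.8609) x3=(0.0870, 0.0097)
step 16: x0=(-1.0322, 0.4439) x1=(1.0596, -0.9975) x2=(0.3750, 1.8711) x3=(0.0803, 0.0210)
step 17: x0=(-1.0248, 0.4226) x1=(1.0331, -0.9650) x2=(0.3830, 1.8808) x3=(0.0733, 0.0325)
step 18: x0=(-1.0163, 0.4010) x1=(1.0060, -0.9319) x2=(0.3907, 1.8900) x3=(0.0659, 0.0442)
step 19: x0=(-1.0068, 0.3791) x1=(0.9784, -0.8982) x2=(0.3983, 1.8987) x3=(0.0580, 0.0561)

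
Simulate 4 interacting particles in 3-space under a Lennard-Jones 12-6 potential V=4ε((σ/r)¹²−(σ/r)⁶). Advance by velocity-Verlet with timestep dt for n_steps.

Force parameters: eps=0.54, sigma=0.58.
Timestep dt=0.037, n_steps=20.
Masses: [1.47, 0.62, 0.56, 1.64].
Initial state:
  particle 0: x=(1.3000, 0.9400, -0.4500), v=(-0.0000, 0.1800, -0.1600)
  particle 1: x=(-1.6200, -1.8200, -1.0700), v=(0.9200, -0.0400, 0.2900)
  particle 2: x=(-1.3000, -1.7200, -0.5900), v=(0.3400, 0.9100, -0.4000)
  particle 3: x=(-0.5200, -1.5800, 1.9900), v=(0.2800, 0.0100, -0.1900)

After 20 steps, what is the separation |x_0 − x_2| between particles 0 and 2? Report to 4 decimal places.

2.9419

step 0: x0=(1.3000, 0.9400, -0.4500) x1=(-1.6200, -1.8200, -1.0700) x2=(-1.3000, -1.7200, -0.5900) x3=(-0.5200, -1.5800, 1.9900)
step 1: x0=(1.3000, 0.9467, -0.4559) x1=(-1.5972, -1.8250, -1.0761) x2=(-1.2750, -1.6824, -0.5861) x3=(-0.5096, -1.5796, 1.9830)
step 2: x0=(1.3000, 0.9533, -0.4618) x1=(-1.5859, -1.8351, -1.0997) x2=(-1.2372, -1.6393, -0.5629) x3=(-0.4993, -1.5793, 1.9759)
step 3: x0=(1.3000, 0.9600, -0.4678) x1=(-1.5731, -1.8443, -1.1211) x2=(-1.2011, -1.5970, -0.5422) x3=(-0.4889, -1.5789, 1.9689)
step 4: x0=(1.3000, 0.9666, -0.4737) x1=(-1.5579, -1.8519, -1.1386) x2=(-1.1677, -1.5565, -0.5258) x3=(-0.4786, -1.5785, 1.9619)
step 5: x0=(1.3000, 0.9733, -0.4796) x1=(-1.5406, -1.8580, -1.1529) x2=(-1.1366, -1.5177, -0.5128) x3=(-0.4682, -1.5782, 1.9548)
step 6: x0=(1.3000, 0.9800, -0.4855) x1=(-1.5218, -1.8628, -1.1649) x2=(-1.1071, -1.4804, -0.5024) x3=(-0.4578, -1.5778, 1.9478)
step 7: x0=(1.3000, 0.9866, -0.4914) x1=(-1.5020, -1.8666, -1.1750) x2=(-1.0788, -1.4441, -0.4941) x3=(-0.4475, -1.5774, 1.9408)
step 8: x0=(1.3000, 0.9933, -0.4974) x1=(-1.4812, -1.8695, -1.1838) x2=(-1.0515, -1.4089, -0.4873) x3=(-0.4371, -1.5770, 1.9337)
step 9: x0=(1.3000, 0.9999, -0.5033) x1=(-1.4598, -1.8717, -1.1914) x2=(-1.0250, -1.3745, -0.4818) x3=(-0.4268, -1.5767, 1.9267)
step 10: x0=(1.3000, 1.0066, -0.5092) x1=(-1.4378, -1.8733, -1.1982) x2=(-0.9991, -1.3407, -0.4772) x3=(-0.4164, -1.5763, 1.9197)
step 11: x0=(1.3000, 1.0133, -0.5151) x1=(-1.4153, -1.8743, -1.2042) x2=(-0.9736, -1.3076, -0.4735) x3=(-0.4060, -1.5759, 1.9126)
step 12: x0=(1.3000, 1.0199, -0.5210) x1=(-1.3925, -1.8748, -1.2096) x2=(-0.9486, -1.2750, -0.4704) x3=(-0.3957, -1.5756, 1.9056)
step 13: x0=(1.3000, 1.0266, -0.5270) x1=(-1.3694, -1.8749, -1.2145) x2=(-0.9240, -1.2428, -0.4679) x3=(-0.3853, -1.5752, 1.8986)
step 14: x0=(1.3000, 1.0332, -0.5329) x1=(-1.3460, -1.8746, -1.2189) x2=(-0.8996, -1.2111, -0.4659) x3=(-0.3750, -1.5748, 1.8915)
step 15: x0=(1.3000, 1.0399, -0.5388) x1=(-1.3224, -1.8740, -1.2230) x2=(-0.8754, -1.1797, -0.4642) x3=(-0.3646, -1.5744, 1.8845)
step 16: x0=(1.3000, 1.0465, -0.5447) x1=(-1.2986, -1.8732, -1.2267) x2=(-0.8515, -1.1486, -0.4630) x3=(-0.3543, -1.5741, 1.8774)
step 17: x0=(1.3000, 1.0532, -0.5506) x1=(-1.2746, -1.8720, -1.2302) x2=(-0.8277, -1.1178, -0.4620) x3=(-0.3439, -1.5737, 1.8704)
step 18: x0=(1.3000, 1.0599, -0.5566) x1=(-1.2505, -1.8707, -1.2335) x2=(-0.8041, -1.0873, -0.4613) x3=(-0.3335, -1.5733, 1.8634)
step 19: x0=(1.3000, 1.0665, -0.5625) x1=(-1.2263, -1.8691, -1.2365) x2=(-0.7807, -1.0570, -0.4608) x3=(-0.3232, -1.5730, 1.8563)
step 20: x0=(1.3000, 1.0732, -0.5684) x1=(-1.2020, -1.8673, -1.2393) x2=(-0.7573, -1.0270, -0.4605) x3=(-0.3128, -1.5726, 1.8493)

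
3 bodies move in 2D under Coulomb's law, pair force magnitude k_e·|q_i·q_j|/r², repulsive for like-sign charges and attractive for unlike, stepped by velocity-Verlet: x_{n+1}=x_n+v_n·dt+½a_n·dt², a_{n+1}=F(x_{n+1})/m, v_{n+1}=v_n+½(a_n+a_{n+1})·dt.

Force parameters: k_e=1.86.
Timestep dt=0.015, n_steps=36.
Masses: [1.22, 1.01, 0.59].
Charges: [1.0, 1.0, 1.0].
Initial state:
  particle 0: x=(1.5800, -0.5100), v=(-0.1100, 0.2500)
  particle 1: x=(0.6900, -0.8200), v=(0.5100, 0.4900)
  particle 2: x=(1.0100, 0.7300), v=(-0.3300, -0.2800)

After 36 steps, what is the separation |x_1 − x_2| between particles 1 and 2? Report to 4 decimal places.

step 0: x0=(1.5800, -0.5100) x1=(0.6900, -0.8200) x2=(1.0100, 0.7300)
step 1: x0=(1.5786, -0.5063) x1=(0.6974, -0.8128) x2=(1.0050, 0.7261)
step 2: x0=(1.5776, -0.5026) x1=(0.7043, -0.8059) x2=(0.9999, 0.7229)
step 3: x0=(1.5771, -0.4989) x1=(0.7108, -0.7994) x2=(0.9947, 0.7202)
step 4: x0=(1.5770, -0.4953) x1=(0.7167, -0.7932) x2=(0.9893, 0.7183)
step 5: x0=(1.5774, -0.4917) x1=(0.7222, -0.7873) x2=(0.9839, 0.7169)
step 6: x0=(1.5783, -0.4882) x1=(0.7271, -0.7818) x2=(0.9783, 0.7162)
step 7: x0=(1.5797, -0.4847) x1=(0.7315, -0.7766) x2=(0.9726, 0.7162)
step 8: x0=(1.5816, -0.4812) x1=(0.7354, -0.7717) x2=(0.9668, 0.7168)
step 9: x0=(1.5840, -0.4777) x1=(0.7388, -0.7672) x2=(0.9609, 0.7181)
step 10: x0=(1.5868, -0.4743) x1=(0.7417, -0.7631) x2=(0.9548, 0.7201)
step 11: x0=(1.5902, -0.4709) x1=(0.7440, -0.7593) x2=(0.9486, 0.7227)
step 12: x0=(1.5940, -0.4675) x1=(0.7458, -0.7558) x2=(0.9422, 0.7259)
step 13: x0=(1.5984, -0.4641) x1=(0.7472, -0.7528) x2=(0.9357, 0.7298)
step 14: x0=(1.6032, -0.4608) x1=(0.7480, -0.7500) x2=(0.9291, 0.7344)
step 15: x0=(1.6085, -0.4575) x1=(0.7483, -0.7476) x2=(0.9223, 0.7396)
step 16: x0=(1.6143, -0.4542) x1=(0.7481, -0.7456) x2=(0.9154, 0.7454)
step 17: x0=(1.6206, -0.4510) x1=(0.7474, -0.7438) x2=(0.9083, 0.7519)
step 18: x0=(1.6274, -0.4477) x1=(0.7462, -0.7425) x2=(0.9010, 0.7590)
step 19: x0=(1.6346, -0.4445) x1=(0.7446, -0.7414) x2=(0.8936, 0.7667)
step 20: x0=(1.6423, -0.4413) x1=(0.7425, -0.7407) x2=(0.8861, 0.7750)
step 21: x0=(1.6504, -0.4382) x1=(0.7399, -0.7403) x2=(0.8784, 0.7839)
step 22: x0=(1.6590, -0.4350) x1=(0.7369, -0.7402) x2=(0.8705, 0.7934)
step 23: x0=(1.6680, -0.4319) x1=(0.7335, -0.7405) x2=(0.8625, 0.8035)
step 24: x0=(1.6774, -0.4288) x1=(0.7296, -0.7410) x2=(0.8544, 0.8141)
step 25: x0=(1.6872, -0.4257) x1=(0.7254, -0.7419) x2=(0.8460, 0.8253)
step 26: x0=(1.6975, -0.4226) x1=(0.7207, -0.7430) x2=(0.8376, 0.8371)
step 27: x0=(1.7081, -0.4196) x1=(0.7157, -0.7444) x2=(0.8290, 0.8493)
step 28: x0=(1.7191, -0.4166) x1=(0.7103, -0.7461) x2=(0.8202, 0.8621)
step 29: x0=(1.7305, -0.4135) x1=(0.7045, -0.7481) x2=(0.8113, 0.8754)
step 30: x0=(1.7423, -0.4106) x1=(0.6984, -0.7504) x2=(0.8022, 0.8893)
step 31: x0=(1.7543, -0.4076) x1=(0.6919, -0.7529) x2=(0.7930, 0.9035)
step 32: x0=(1.7668, -0.4047) x1=(0.6851, -0.7556) x2=(0.7837, 0.9183)
step 33: x0=(1.7795, -0.4017) x1=(0.6780, -0.7586) x2=(0.7742, 0.9335)
step 34: x0=(1.7926, -0.3988) x1=(0.6706, -0.7619) x2=(0.7645, 0.9492)
step 35: x0=(1.8060, -0.3959) x1=(0.6629, -0.7653) x2=(0.7548, 0.9653)
step 36: x0=(1.8197, -0.3931) x1=(0.6549, -0.7690) x2=(0.7449, 0.9819)

1.7532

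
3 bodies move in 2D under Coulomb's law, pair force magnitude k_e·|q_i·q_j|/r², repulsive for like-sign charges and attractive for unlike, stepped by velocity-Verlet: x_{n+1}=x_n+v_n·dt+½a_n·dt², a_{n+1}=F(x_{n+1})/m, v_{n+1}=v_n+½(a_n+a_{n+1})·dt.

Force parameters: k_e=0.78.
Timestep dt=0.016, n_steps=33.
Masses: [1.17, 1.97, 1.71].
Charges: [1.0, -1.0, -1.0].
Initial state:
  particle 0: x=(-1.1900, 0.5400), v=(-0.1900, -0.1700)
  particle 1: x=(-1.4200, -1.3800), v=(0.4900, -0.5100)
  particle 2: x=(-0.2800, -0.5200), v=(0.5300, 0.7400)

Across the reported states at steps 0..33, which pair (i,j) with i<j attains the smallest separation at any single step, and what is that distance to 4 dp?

step 0: x0=(-1.1900, 0.5400) x1=(-1.4200, -1.3800) x2=(-0.2800, -0.5200)
step 1: x0=(-1.1930, 0.5372) x1=(-1.4122, -1.3882) x2=(-0.2715, -0.5081)
step 2: x0=(-1.1960, 0.5343) x1=(-1.4044, -1.3963) x2=(-0.2630, -0.4962)
step 3: x0=(-1.1989, 0.5313) x1=(-1.3966, -1.4045) x2=(-0.2545, -0.4841)
step 4: x0=(-1.2017, 0.5282) x1=(-1.3889, -1.4127) x2=(-0.2460, -0.4720)
step 5: x0=(-1.2045, 0.5250) x1=(-1.3812, -1.4208) x2=(-0.2376, -0.4598)
step 6: x0=(-1.2073, 0.5217) x1=(-1.3736, -1.4290) x2=(-0.2291, -0.4475)
step 7: x0=(-1.2099, 0.5183) x1=(-1.3660, -1.4372) x2=(-0.2206, -0.4352)
step 8: x0=(-1.2125, 0.5147) x1=(-1.3584, -1.4454) x2=(-0.2121, -0.4228)
step 9: x0=(-1.2151, 0.5111) x1=(-1.3508, -1.4536) x2=(-0.2036, -0.4103)
step 10: x0=(-1.2176, 0.5073) x1=(-1.3433, -1.4617) x2=(-0.1952, -0.3977)
step 11: x0=(-1.2200, 0.5035) x1=(-1.3358, -1.4699) x2=(-0.1867, -0.3850)
step 12: x0=(-1.2224, 0.4995) x1=(-1.3283, -1.4781) x2=(-0.1783, -0.3723)
step 13: x0=(-1.2246, 0.4954) x1=(-1.3209, -1.4863) x2=(-0.1699, -0.3595)
step 14: x0=(-1.2269, 0.4913) x1=(-1.3134, -1.4945) x2=(-0.1615, -0.3467)
step 15: x0=(-1.2290, 0.4870) x1=(-1.3061, -1.5027) x2=(-0.1531, -0.3337)
step 16: x0=(-1.2311, 0.4827) x1=(-1.2987, -1.5109) x2=(-0.1447, -0.3207)
step 17: x0=(-1.2331, 0.4782) x1=(-1.2913, -1.5191) x2=(-0.1364, -0.3076)
step 18: x0=(-1.2350, 0.4736) x1=(-1.2840, -1.5273) x2=(-0.1281, -0.2945)
step 19: x0=(-1.2368, 0.4690) x1=(-1.2767, -1.5355) x2=(-0.1198, -0.2813)
step 20: x0=(-1.2386, 0.4642) x1=(-1.2695, -1.5437) x2=(-0.1115, -0.2680)
step 21: x0=(-1.2403, 0.4594) x1=(-1.2622, -1.5519) x2=(-0.1033, -0.2547)
step 22: x0=(-1.2419, 0.4545) x1=(-1.2550, -1.5601) x2=(-0.0951, -0.2413)
step 23: x0=(-1.2434, 0.4494) x1=(-1.2478, -1.5683) x2=(-0.0869, -0.2278)
step 24: x0=(-1.2449, 0.4443) x1=(-1.2406, -1.5765) x2=(-0.0788, -0.2143)
step 25: x0=(-1.2463, 0.4391) x1=(-1.2334, -1.5847) x2=(-0.0707, -0.2007)
step 26: x0=(-1.2475, 0.4338) x1=(-1.2263, -1.5929) x2=(-0.0626, -0.1871)
step 27: x0=(-1.2487, 0.4284) x1=(-1.2192, -1.6011) x2=(-0.0545, -0.1734)
step 28: x0=(-1.2498, 0.4230) x1=(-1.2121, -1.6093) x2=(-0.0465, -0.1596)
step 29: x0=(-1.2509, 0.4174) x1=(-1.2050, -1.6175) x2=(-0.0386, -0.1458)
step 30: x0=(-1.2518, 0.4118) x1=(-1.1979, -1.6257) x2=(-0.0306, -0.1319)
step 31: x0=(-1.2526, 0.4061) x1=(-1.1908, -1.6338) x2=(-0.0227, -0.1180)
step 32: x0=(-1.2534, 0.4003) x1=(-1.1838, -1.6420) x2=(-0.0149, -0.1040)
step 33: x0=(-1.2541, 0.3944) x1=(-1.1768, -1.6502) x2=(-0.0071, -0.0900)

pair (0,2), distance 1.3367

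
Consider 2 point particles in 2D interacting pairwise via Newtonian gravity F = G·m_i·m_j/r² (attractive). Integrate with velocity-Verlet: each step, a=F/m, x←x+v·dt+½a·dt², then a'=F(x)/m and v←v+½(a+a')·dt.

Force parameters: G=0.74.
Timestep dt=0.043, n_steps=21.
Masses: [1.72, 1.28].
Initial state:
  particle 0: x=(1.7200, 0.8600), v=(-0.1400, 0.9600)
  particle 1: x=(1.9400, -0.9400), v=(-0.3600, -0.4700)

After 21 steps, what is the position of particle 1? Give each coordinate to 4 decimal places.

(1.6061, -1.2530)

step 0: x0=(1.7200, 0.8600) x1=(1.9400, -0.9400)
step 1: x0=(1.7140, 0.9010) x1=(1.9245, -0.9599)
step 2: x0=(1.7081, 0.9415) x1=(1.9089, -0.9790)
step 3: x0=(1.7022, 0.9816) x1=(1.8932, -0.9976)
step 4: x0=(1.6964, 1.0212) x1=(1.8775, -1.0156)
step 5: x0=(1.6906, 1.0604) x1=(1.8617, -1.0330)
step 6: x0=(1.6848, 1.0992) x1=(1.8459, -1.0499)
step 7: x0=(1.6790, 1.1376) x1=(1.8301, -1.0662)
step 8: x0=(1.6733, 1.1757) x1=(1.8142, -1.0821)
step 9: x0=(1.6676, 1.2134) x1=(1.7983, -1.0975)
step 10: x0=(1.6619, 1.2508) x1=(1.7823, -1.1125)
step 11: x0=(1.6563, 1.2879) x1=(1.7664, -1.1271)
step 12: x0=(1.6506, 1.3247) x1=(1.7504, -1.1413)
step 13: x0=(1.6450, 1.3612) x1=(1.7344, -1.1551)
step 14: x0=(1.6394, 1.3974) x1=(1.7184, -1.1685)
step 15: x0=(1.6338, 1.4333) x1=(1.7024, -1.1815)
step 16: x0=(1.6281, 1.4690) x1=(1.6863, -1.1942)
step 17: x0=(1.6225, 1.5045) x1=(1.6703, -1.2066)
step 18: x0=(1.6169, 1.5397) x1=(1.6542, -1.2187)
step 19: x0=(1.6113, 1.5747) x1=(1.6382, -1.2304)
step 20: x0=(1.6057, 1.6095) x1=(1.6222, -1.2419)
step 21: x0=(1.6001, 1.6440) x1=(1.6061, -1.2530)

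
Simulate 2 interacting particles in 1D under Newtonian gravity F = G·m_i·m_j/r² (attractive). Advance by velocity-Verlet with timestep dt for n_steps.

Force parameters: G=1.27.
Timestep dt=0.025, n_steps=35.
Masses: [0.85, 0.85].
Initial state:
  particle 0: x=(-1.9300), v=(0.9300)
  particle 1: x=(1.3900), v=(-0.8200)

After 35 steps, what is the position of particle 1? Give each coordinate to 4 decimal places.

step 0: x0=(-1.9300) x1=(1.3900)
step 1: x0=(-1.9067) x1=(1.3695)
step 2: x0=(-1.8834) x1=(1.3489)
step 3: x0=(-1.8600) x1=(1.3282)
step 4: x0=(-1.8365) x1=(1.3075)
step 5: x0=(-1.8130) x1=(1.2867)
step 6: x0=(-1.7893) x1=(1.2658)
step 7: x0=(-1.7657) x1=(1.2449)
step 8: x0=(-1.7419) x1=(1.2239)
step 9: x0=(-1.7181) x1=(1.2028)
step 10: x0=(-1.6941) x1=(1.1816)
step 11: x0=(-1.6701) x1=(1.1604)
step 12: x0=(-1.6461) x1=(1.1391)
step 13: x0=(-1.6219) x1=(1.1176)
step 14: x0=(-1.5976) x1=(1.0961)
step 15: x0=(-1.5733) x1=(1.0745)
step 16: x0=(-1.5488) x1=(1.0528)
step 17: x0=(-1.5243) x1=(1.0310)
step 18: x0=(-1.4996) x1=(1.0091)
step 19: x0=(-1.4749) x1=(0.9871)
step 20: x0=(-1.4500) x1=(0.9650)
step 21: x0=(-1.4250) x1=(0.9428)
step 22: x0=(-1.3999) x1=(0.9204)
step 23: x0=(-1.3747) x1=(0.8979)
step 24: x0=(-1.3493) x1=(0.8753)
step 25: x0=(-1.3238) x1=(0.8526)
step 26: x0=(-1.2982) x1=(0.8297)
step 27: x0=(-1.2724) x1=(0.8067)
step 28: x0=(-1.2465) x1=(0.7835)
step 29: x0=(-1.2204) x1=(0.7601)
step 30: x0=(-1.1941) x1=(0.7366)
step 31: x0=(-1.1676) x1=(0.7129)
step 32: x0=(-1.1410) x1=(0.6890)
step 33: x0=(-1.1141) x1=(0.6649)
step 34: x0=(-1.0870) x1=(0.6405)
step 35: x0=(-1.0597) x1=(0.6160)

(0.6160)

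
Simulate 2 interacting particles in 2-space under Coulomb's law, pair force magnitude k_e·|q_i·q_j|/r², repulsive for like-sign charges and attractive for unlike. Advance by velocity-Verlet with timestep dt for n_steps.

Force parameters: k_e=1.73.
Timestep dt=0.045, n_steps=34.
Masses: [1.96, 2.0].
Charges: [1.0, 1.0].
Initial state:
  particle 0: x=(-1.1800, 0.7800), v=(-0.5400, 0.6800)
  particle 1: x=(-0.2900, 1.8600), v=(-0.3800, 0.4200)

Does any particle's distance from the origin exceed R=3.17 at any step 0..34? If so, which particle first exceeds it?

no

step 0: x0=(-1.1800, 0.7800) x1=(-0.2900, 1.8600)
step 1: x0=(-1.2046, 0.8102) x1=(-0.3068, 1.8792)
step 2: x0=(-1.2298, 0.8398) x1=(-0.3231, 1.8992)
step 3: x0=(-1.2555, 0.8686) x1=(-0.3387, 1.9198)
step 4: x0=(-1.2819, 0.8968) x1=(-0.3538, 1.9411)
step 5: x0=(-1.3089, 0.9243) x1=(-0.3682, 1.9631)
step 6: x0=(-1.3365, 0.9511) x1=(-0.3821, 1.9857)
step 7: x0=(-1.3647, 0.9772) x1=(-0.3954, 2.0090)
step 8: x0=(-1.3936, 1.0027) x1=(-0.4080, 2.0329)
step 9: x0=(-1.4230, 1.0275) x1=(-0.4201, 2.0574)
step 10: x0=(-1.4530, 1.0518) x1=(-0.4316, 2.0826)
step 11: x0=(-1.4837, 1.0754) x1=(-0.4425, 2.1083)
step 12: x0=(-1.5149, 1.0984) x1=(-0.4528, 2.1346)
step 13: x0=(-1.5467, 1.1209) x1=(-0.4625, 2.1615)
step 14: x0=(-1.5791, 1.1428) x1=(-0.4717, 2.1889)
step 15: x0=(-1.6120, 1.1642) x1=(-0.4804, 2.2168)
step 16: x0=(-1.6455, 1.1851) x1=(-0.4885, 2.2452)
step 17: x0=(-1.6795, 1.2055) x1=(-0.4960, 2.2741)
step 18: x0=(-1.7140, 1.2254) x1=(-0.5031, 2.3035)
step 19: x0=(-1.7491, 1.2449) x1=(-0.5097, 2.3333)
step 20: x0=(-1.7846, 1.2639) x1=(-0.5158, 2.3635)
step 21: x0=(-1.8206, 1.2826) x1=(-0.5214, 2.3941)
step 22: x0=(-1.8571, 1.3008) x1=(-0.5265, 2.4252)
step 23: x0=(-1.8940, 1.3186) x1=(-0.5313, 2.4566)
step 24: x0=(-1.9314, 1.3361) x1=(-0.5355, 2.4883)
step 25: x0=(-1.9692, 1.3532) x1=(-0.5394, 2.5204)
step 26: x0=(-2.0074, 1.3700) x1=(-0.5429, 2.5528)
step 27: x0=(-2.0460, 1.3865) x1=(-0.5460, 2.5856)
step 28: x0=(-2.0850, 1.4027) x1=(-0.5487, 2.6186)
step 29: x0=(-2.1243, 1.4186) x1=(-0.5511, 2.6519)
step 30: x0=(-2.1640, 1.4342) x1=(-0.5531, 2.6855)
step 31: x0=(-2.2040, 1.4496) x1=(-0.5548, 2.7193)
step 32: x0=(-2.2443, 1.4647) x1=(-0.5562, 2.7534)
step 33: x0=(-2.2850, 1.4796) x1=(-0.5573, 2.7877)
step 34: x0=(-2.3260, 1.4942) x1=(-0.5580, 2.8223)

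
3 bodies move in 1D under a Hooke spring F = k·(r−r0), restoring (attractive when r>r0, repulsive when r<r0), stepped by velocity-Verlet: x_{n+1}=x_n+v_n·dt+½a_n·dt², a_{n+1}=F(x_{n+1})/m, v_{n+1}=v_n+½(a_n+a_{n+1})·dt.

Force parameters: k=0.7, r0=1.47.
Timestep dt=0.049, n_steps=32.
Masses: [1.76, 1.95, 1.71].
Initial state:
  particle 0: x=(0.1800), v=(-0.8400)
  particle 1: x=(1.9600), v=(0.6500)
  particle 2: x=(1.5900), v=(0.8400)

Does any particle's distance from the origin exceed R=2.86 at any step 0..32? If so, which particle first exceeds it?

yes, particle 1

step 0: x0=(0.1800) x1=(1.9600) x2=(1.5900)
step 1: x0=(0.1390) x1=(1.9922) x2=(1.6306)
step 2: x0=(0.0983) x1=(2.0250) x2=(1.6702)
step 3: x0=(0.0582) x1=(2.0584) x2=(1.7085)
step 4: x0=(0.0187) x1=(2.0923) x2=(1.7456)
step 5: x0=(-0.0199) x1=(2.1266) x2=(1.7813)
step 6: x0=(-0.0575) x1=(2.1613) x2=(1.8156)
step 7: x0=(-0.0941) x1=(2.1964) x2=(1.8484)
step 8: x0=(-0.1294) x1=(2.2317) x2=(1.8796)
step 9: x0=(-0.1634) x1=(2.2672) x2=(1.9091)
step 10: x0=(-0.1958) x1=(2.3028) x2=(1.9370)
step 11: x0=(-0.2267) x1=(2.3385) x2=(1.9632)
step 12: x0=(-0.2558) x1=(2.3742) x2=(1.9876)
step 13: x0=(-0.2831) x1=(2.4099) x2=(2.0101)
step 14: x0=(-0.3084) x1=(2.4454) x2=(2.0308)
step 15: x0=(-0.3317) x1=(2.4807) x2=(2.0496)
step 16: x0=(-0.3528) x1=(2.5157) x2=(2.0665)
step 17: x0=(-0.3716) x1=(2.5504) x2=(2.0814)
step 18: x0=(-0.3882) x1=(2.5848) x2=(2.0944)
step 19: x0=(-0.4023) x1=(2.6187) x2=(2.1055)
step 20: x0=(-0.4140) x1=(2.6520) x2=(2.1145)
step 21: x0=(-0.4231) x1=(2.6848) x2=(2.1216)
step 22: x0=(-0.4296) x1=(2.7170) x2=(2.1268)
step 23: x0=(-0.4335) x1=(2.7485) x2=(2.1301)
step 24: x0=(-0.4348) x1=(2.7792) x2=(2.1314)
step 25: x0=(-0.4333) x1=(2.8091) x2=(2.1308)
step 26: x0=(-0.4291) x1=(2.8382) x2=(2.1284)
step 27: x0=(-0.4221) x1=(2.8664) x2=(2.1242)
step 28: x0=(-0.4123) x1=(2.8937) x2=(2.1182)
step 29: x0=(-0.3998) x1=(2.9200) x2=(2.1105)
step 30: x0=(-0.3845) x1=(2.9452) x2=(2.1011)
step 31: x0=(-0.3665) x1=(2.9694) x2=(2.0900)
step 32: x0=(-0.3458) x1=(2.9925) x2=(2.0775)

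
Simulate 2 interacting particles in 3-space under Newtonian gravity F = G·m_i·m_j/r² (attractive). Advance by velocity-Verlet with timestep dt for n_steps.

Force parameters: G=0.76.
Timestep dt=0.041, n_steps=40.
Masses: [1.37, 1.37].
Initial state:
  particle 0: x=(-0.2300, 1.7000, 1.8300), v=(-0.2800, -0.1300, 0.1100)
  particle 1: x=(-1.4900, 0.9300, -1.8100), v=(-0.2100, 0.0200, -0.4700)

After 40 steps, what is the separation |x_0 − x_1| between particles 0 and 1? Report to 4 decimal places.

step 0: x0=(-0.2300, 1.7000, 1.8300) x1=(-1.4900, 0.9300, -1.8100)
step 1: x0=(-0.2415, 1.6947, 1.8345) x1=(-1.4986, 0.9308, -1.8292)
step 2: x0=(-0.2530, 1.6893, 1.8388) x1=(-1.5071, 0.9317, -1.8483)
step 3: x0=(-0.2646, 1.6839, 1.8431) x1=(-1.5157, 0.9326, -1.8673)
step 4: x0=(-0.2762, 1.6785, 1.8472) x1=(-1.5242, 0.9335, -1.8862)
step 5: x0=(-0.2878, 1.6731, 1.8513) x1=(-1.5326, 0.9344, -1.9051)
step 6: x0=(-0.2995, 1.6676, 1.8552) x1=(-1.5410, 0.9353, -1.9238)
step 7: x0=(-0.3112, 1.6622, 1.8590) x1=(-1.5494, 0.9363, -1.9424)
step 8: x0=(-0.3230, 1.6567, 1.8628) x1=(-1.5578, 0.9372, -1.9609)
step 9: x0=(-0.3347, 1.6512, 1.8664) x1=(-1.5661, 0.9382, -1.9793)
step 10: x0=(-0.3465, 1.6457, 1.8700) x1=(-1.5744, 0.9392, -1.9976)
step 11: x0=(-0.3584, 1.6401, 1.8734) x1=(-1.5826, 0.9403, -2.0158)
step 12: x0=(-0.3702, 1.6346, 1.8768) x1=(-1.5909, 0.9413, -2.0339)
step 13: x0=(-0.3821, 1.6290, 1.8801) x1=(-1.5991, 0.9424, -2.0519)
step 14: x0=(-0.3940, 1.6234, 1.8832) x1=(-1.6072, 0.9434, -2.0699)
step 15: x0=(-0.4060, 1.6178, 1.8863) x1=(-1.6154, 0.9445, -2.0877)
step 16: x0=(-0.4179, 1.6122, 1.8893) x1=(-1.6235, 0.9456, -2.1054)
step 17: x0=(-0.4299, 1.6066, 1.8922) x1=(-1.6316, 0.9468, -2.1231)
step 18: x0=(-0.4420, 1.6009, 1.8950) x1=(-1.6396, 0.9479, -2.1406)
step 19: x0=(-0.4540, 1.5952, 1.8977) x1=(-1.6477, 0.9491, -2.1581)
step 20: x0=(-0.4661, 1.5896, 1.9003) x1=(-1.6557, 0.9502, -2.1755)
step 21: x0=(-0.4782, 1.5839, 1.9028) x1=(-1.6637, 0.9514, -2.1928)
step 22: x0=(-0.4904, 1.5782, 1.9052) x1=(-1.6716, 0.9526, -2.2100)
step 23: x0=(-0.5025, 1.5724, 1.9076) x1=(-1.6795, 0.9538, -2.2271)
step 24: x0=(-0.5147, 1.5667, 1.9098) x1=(-1.6874, 0.9551, -2.2441)
step 25: x0=(-0.5269, 1.5610, 1.9120) x1=(-1.6953, 0.9563, -2.2610)
step 26: x0=(-0.5392, 1.5552, 1.9141) x1=(-1.7032, 0.9575, -2.2778)
step 27: x0=(-0.5514, 1.5494, 1.9161) x1=(-1.7110, 0.9588, -2.2946)
step 28: x0=(-0.5637, 1.5436, 1.9180) x1=(-1.7188, 0.9601, -2.3113)
step 29: x0=(-0.5760, 1.5378, 1.9198) x1=(-1.7266, 0.9614, -2.3278)
step 30: x0=(-0.5884, 1.5320, 1.9215) x1=(-1.7343, 0.9627, -2.3443)
step 31: x0=(-0.6007, 1.5262, 1.9232) x1=(-1.7421, 0.9640, -2.3608)
step 32: x0=(-0.6131, 1.5204, 1.9248) x1=(-1.7498, 0.9653, -2.3771)
step 33: x0=(-0.6255, 1.5145, 1.9262) x1=(-1.7575, 0.9666, -2.3933)
step 34: x0=(-0.6379, 1.5087, 1.9277) x1=(-1.7651, 0.9680, -2.4095)
step 35: x0=(-0.6504, 1.5028, 1.9290) x1=(-1.7728, 0.9693, -2.4256)
step 36: x0=(-0.6628, 1.4970, 1.9302) x1=(-1.7804, 0.9707, -2.4416)
step 37: x0=(-0.6753, 1.4911, 1.9314) x1=(-1.7880, 0.9721, -2.4575)
step 38: x0=(-0.6878, 1.4852, 1.9324) x1=(-1.7956, 0.9734, -2.4733)
step 39: x0=(-0.7003, 1.4793, 1.9334) x1=(-1.8032, 0.9748, -2.4891)
step 40: x0=(-0.7129, 1.4734, 1.9343) x1=(-1.8107, 0.9762, -2.5047)

4.5998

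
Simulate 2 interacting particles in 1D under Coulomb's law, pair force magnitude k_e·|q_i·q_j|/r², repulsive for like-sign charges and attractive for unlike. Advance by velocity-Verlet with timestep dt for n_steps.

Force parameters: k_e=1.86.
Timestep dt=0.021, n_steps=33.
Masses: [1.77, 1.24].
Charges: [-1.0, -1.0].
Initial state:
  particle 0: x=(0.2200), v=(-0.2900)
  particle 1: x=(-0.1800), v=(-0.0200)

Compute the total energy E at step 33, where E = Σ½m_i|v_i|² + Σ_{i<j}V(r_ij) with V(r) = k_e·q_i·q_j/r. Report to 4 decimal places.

4.7213

step 0: x0=(0.2200) x1=(-0.1800)
step 1: x0=(0.2154) x1=(-0.1825)
step 2: x0=(0.2136) x1=(-0.1892)
step 3: x0=(0.2148) x1=(-0.1999)
step 4: x0=(0.2186) x1=(-0.2145)
step 5: x0=(0.2249) x1=(-0.2326)
step 6: x0=(0.2335) x1=(-0.2539)
step 7: x0=(0.2439) x1=(-0.2779)
step 8: x0=(0.2561) x1=(-0.3044)
step 9: x0=(0.2697) x1=(-0.3330)
step 10: x0=(0.2847) x1=(-0.3634)
step 11: x0=(0.3007) x1=(-0.3954)
step 12: x0=(0.3177) x1=(-0.4288)
step 13: x0=(0.3355) x1=(-0.4633)
step 14: x0=(0.3540) x1=(-0.4989)
step 15: x0=(0.3732) x1=(-0.5354)
step 16: x0=(0.3930) x1=(-0.5727)
step 17: x0=(0.4132) x1=(-0.6107)
step 18: x0=(0.4339) x1=(-0.6493)
step 19: x0=(0.4550) x1=(-0.6885)
step 20: x0=(0.4764) x1=(-0.7282)
step 21: x0=(0.4981) x1=(-0.7684)
step 22: x0=(0.5202) x1=(-0.8090)
step 23: x0=(0.5425) x1=(-0.8499)
step 24: x0=(0.5650) x1=(-0.8912)
step 25: x0=(0.5878) x1=(-0.9328)
step 26: x0=(0.6107) x1=(-0.9747)
step 27: x0=(0.6339) x1=(-1.0168)
step 28: x0=(0.6572) x1=(-1.0592)
step 29: x0=(0.6806) x1=(-1.1018)
step 30: x0=(0.7043) x1=(-1.1446)
step 31: x0=(0.7280) x1=(-1.1876)
step 32: x0=(0.7519) x1=(-1.2308)
step 33: x0=(0.7759) x1=(-1.2742)
step 0 velocities: v0=(-0.2900) v1=(-0.0200)
step 0: KE=0.0747, PE=4.6500, E=4.7247
step 33 velocities: v0=(1.1452) v1=(-2.0687)
step 33: KE=3.8140, PE=0.9073, E=4.7213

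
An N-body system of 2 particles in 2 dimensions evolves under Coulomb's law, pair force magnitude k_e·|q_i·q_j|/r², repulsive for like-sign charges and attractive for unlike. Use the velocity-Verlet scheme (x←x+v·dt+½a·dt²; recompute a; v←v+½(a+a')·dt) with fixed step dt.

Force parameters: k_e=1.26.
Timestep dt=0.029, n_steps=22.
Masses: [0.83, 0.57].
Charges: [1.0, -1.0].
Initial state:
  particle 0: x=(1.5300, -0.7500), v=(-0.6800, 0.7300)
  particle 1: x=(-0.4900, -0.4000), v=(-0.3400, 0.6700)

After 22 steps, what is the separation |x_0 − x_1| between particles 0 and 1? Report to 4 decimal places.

step 0: x0=(1.5300, -0.7500) x1=(-0.4900, -0.4000)
step 1: x0=(1.5101, -0.7288) x1=(-0.4996, -0.3806)
step 2: x0=(1.4900, -0.7076) x1=(-0.5088, -0.3613)
step 3: x0=(1.4695, -0.6863) x1=(-0.5176, -0.3421)
step 4: x0=(1.4487, -0.6649) x1=(-0.5259, -0.3229)
step 5: x0=(1.4276, -0.6435) x1=(-0.5338, -0.3038)
step 6: x0=(1.4062, -0.6220) x1=(-0.5411, -0.2848)
step 7: x0=(1.3844, -0.6005) x1=(-0.5481, -0.2659)
step 8: x0=(1.3624, -0.5789) x1=(-0.5545, -0.2470)
step 9: x0=(1.3400, -0.5573) x1=(-0.5605, -0.2283)
step 10: x0=(1.3172, -0.5356) x1=(-0.5659, -0.2096)
step 11: x0=(1.2942, -0.5139) x1=(-0.5709, -0.1910)
step 12: x0=(1.2707, -0.4920) x1=(-0.5753, -0.1726)
step 13: x0=(1.2469, -0.4702) x1=(-0.5793, -0.1541)
step 14: x0=(1.2228, -0.4482) x1=(-0.5827, -0.1358)
step 15: x0=(1.1982, -0.4262) x1=(-0.5855, -0.1176)
step 16: x0=(1.1733, -0.4042) x1=(-0.5878, -0.0995)
step 17: x0=(1.1480, -0.3820) x1=(-0.5895, -0.0815)
step 18: x0=(1.1223, -0.3598) x1=(-0.5907, -0.0636)
step 19: x0=(1.0962, -0.3375) x1=(-0.5912, -0.0457)
step 20: x0=(1.0696, -0.3152) x1=(-0.5911, -0.0280)
step 21: x0=(1.0426, -0.2927) x1=(-0.5904, -0.0104)
step 22: x0=(1.0151, -0.2702) x1=(-0.5889, 0.0070)

1.6279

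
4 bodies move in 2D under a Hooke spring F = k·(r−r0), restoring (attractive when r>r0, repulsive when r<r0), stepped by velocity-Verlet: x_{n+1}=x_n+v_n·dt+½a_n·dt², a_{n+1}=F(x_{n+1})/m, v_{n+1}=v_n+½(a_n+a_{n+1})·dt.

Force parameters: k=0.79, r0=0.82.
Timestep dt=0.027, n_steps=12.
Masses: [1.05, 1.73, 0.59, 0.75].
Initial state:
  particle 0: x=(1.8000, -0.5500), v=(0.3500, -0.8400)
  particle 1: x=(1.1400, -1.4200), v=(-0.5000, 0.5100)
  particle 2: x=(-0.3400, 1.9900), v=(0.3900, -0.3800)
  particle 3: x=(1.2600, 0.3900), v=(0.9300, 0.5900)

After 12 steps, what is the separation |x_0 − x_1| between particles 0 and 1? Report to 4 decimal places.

0.9775

step 0: x0=(1.8000, -0.5500) x1=(1.1400, -1.4200) x2=(-0.3400, 1.9900) x3=(1.2600, 0.3900)
step 1: x0=(1.8089, -0.5722) x1=(1.1263, -1.4056) x2=(-0.3276, 1.9770) x3=(1.2847, 0.4059)
step 2: x0=(1.8168, -0.5932) x1=(1.1124, -1.3899) x2=(-0.3116, 1.9586) x3=(1.3087, 0.4215)
step 3: x0=(1.8236, -0.6132) x1=(1.0982, -1.3730) x2=(-0.2919, 1.9348) x3=(1.3320, 0.4369)
step 4: x0=(1.8294, -0.6320) x1=(1.0837, -1.3548) x2=(-0.2686, 1.9058) x3=(1.3544, 0.4521)
step 5: x0=(1.8342, -0.6497) x1=(1.0690, -1.3354) x2=(-0.2418, 1.8716) x3=(1.3761, 0.4669)
step 6: x0=(1.8379, -0.6662) x1=(1.0540, -1.3148) x2=(-0.2115, 1.8323) x3=(1.3970, 0.4814)
step 7: x0=(1.8407, -0.6816) x1=(1.0388, -1.2930) x2=(-0.1778, 1.7880) x3=(1.4171, 0.4954)
step 8: x0=(1.8425, -0.6958) x1=(1.0235, -1.2702) x2=(-0.1408, 1.7389) x3=(1.4364, 0.5089)
step 9: x0=(1.8432, -0.7088) x1=(1.0080, -1.2462) x2=(-0.1006, 1.6852) x3=(1.4550, 0.5220)
step 10: x0=(1.8431, -0.7207) x1=(0.9923, -1.2211) x2=(-0.0574, 1.6270) x3=(1.4728, 0.5344)
step 11: x0=(1.8420, -0.7314) x1=(0.9766, -1.1950) x2=(-0.0112, 1.5644) x3=(1.4898, 0.5463)
step 12: x0=(1.8401, -0.7410) x1=(0.9607, -1.1678) x2=(0.0378, 1.4978) x3=(1.5061, 0.5574)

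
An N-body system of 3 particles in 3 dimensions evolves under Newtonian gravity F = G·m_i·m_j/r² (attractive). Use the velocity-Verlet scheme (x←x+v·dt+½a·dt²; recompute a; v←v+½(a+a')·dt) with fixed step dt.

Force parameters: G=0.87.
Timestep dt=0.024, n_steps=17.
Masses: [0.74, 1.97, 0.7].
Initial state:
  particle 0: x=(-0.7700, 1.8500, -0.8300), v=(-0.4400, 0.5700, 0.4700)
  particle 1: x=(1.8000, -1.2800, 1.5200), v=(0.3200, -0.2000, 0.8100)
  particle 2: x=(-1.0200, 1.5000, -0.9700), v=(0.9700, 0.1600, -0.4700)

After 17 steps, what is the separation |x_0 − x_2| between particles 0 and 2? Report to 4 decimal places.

0.4484

step 0: x0=(-0.7700, 1.8500, -0.8300) x1=(1.8000, -1.2800, 1.5200) x2=(-1.0200, 1.5000, -0.9700)
step 1: x0=(-0.7810, 1.8630, -0.8190) x1=(1.8077, -1.2848, 1.5394) x2=(-0.9962, 1.5045, -0.9810)
step 2: x0=(-0.7929, 1.8746, -0.8086) x1=(1.8153, -1.2896, 1.5588) x2=(-0.9715, 1.5105, -0.9913)
step 3: x0=(-0.8054, 1.8847, -0.7988) x1=(1.8230, -1.2943, 1.5782) x2=(-0.9460, 1.5180, -1.0008)
step 4: x0=(-0.8184, 1.8932, -0.7899) x1=(1.8306, -1.2990, 1.5976) x2=(-0.9199, 1.5270, -1.0094)
step 5: x0=(-0.8319, 1.9003, -0.7819) x1=(1.8382, -1.3037, 1.6170) x2=(-0.8933, 1.5376, -1.0170)
step 6: x0=(-0.8456, 1.9057, -0.7749) x1=(1.8457, -1.3084, 1.6363) x2=(-0.8664, 1.5498, -1.0236)
step 7: x0=(-0.8594, 1.9097, -0.7689) x1=(1.8533, -1.3131, 1.6557) x2=(-0.8394, 1.5636, -1.0290)
step 8: x0=(-0.8730, 1.9121, -0.7639) x1=(1.8609, -1.3177, 1.6750) x2=(-0.8125, 1.5790, -1.0332)
step 9: x0=(-0.8864, 1.9130, -0.7602) x1=(1.8684, -1.3224, 1.6943) x2=(-0.7858, 1.5958, -1.0361)
step 10: x0=(-0.8993, 1.9125, -0.7576) x1=(1.8759, -1.3270, 1.7136) x2=(-0.7595, 1.6141, -1.0377)
step 11: x0=(-0.9116, 1.9107, -0.7562) x1=(1.8834, -1.3316, 1.7328) x2=(-0.7339, 1.6337, -1.0381)
step 12: x0=(-0.9231, 1.9077, -0.7560) x1=(1.8909, -1.3361, 1.7521) x2=(-0.7091, 1.6545, -1.0371)
step 13: x0=(-0.9337, 1.9036, -0.7570) x1=(1.8983, -1.3407, 1.7713) x2=(-0.6852, 1.6765, -1.0348)
step 14: x0=(-0.9432, 1.8985, -0.7591) x1=(1.9058, -1.3452, 1.7905) x2=(-0.6624, 1.6994, -1.0313)
step 15: x0=(-0.9515, 1.8925, -0.7624) x1=(1.9132, -1.3497, 1.8097) x2=(-0.6408, 1.7232, -1.0265)
step 16: x0=(-0.9585, 1.8858, -0.7667) x1=(1.9206, -1.3542, 1.8289) x2=(-0.6205, 1.7477, -1.0206)
step 17: x0=(-0.9641, 1.8786, -0.7720) x1=(1.9280, -1.3587, 1.8481) x2=(-0.6016, 1.7728, -1.0136)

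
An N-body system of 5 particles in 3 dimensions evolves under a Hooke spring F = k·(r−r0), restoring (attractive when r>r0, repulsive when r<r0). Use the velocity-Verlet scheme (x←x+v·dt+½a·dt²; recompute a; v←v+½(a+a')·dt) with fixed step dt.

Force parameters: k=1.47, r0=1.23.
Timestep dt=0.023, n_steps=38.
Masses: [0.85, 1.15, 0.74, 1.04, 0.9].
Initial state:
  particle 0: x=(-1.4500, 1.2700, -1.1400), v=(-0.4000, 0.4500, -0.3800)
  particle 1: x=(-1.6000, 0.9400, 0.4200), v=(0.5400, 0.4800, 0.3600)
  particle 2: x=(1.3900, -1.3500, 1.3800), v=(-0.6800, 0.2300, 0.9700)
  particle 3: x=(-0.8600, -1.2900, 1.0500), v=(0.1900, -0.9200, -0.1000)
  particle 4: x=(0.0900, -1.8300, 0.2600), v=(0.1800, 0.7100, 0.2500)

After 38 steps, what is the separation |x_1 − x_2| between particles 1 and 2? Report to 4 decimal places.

step 0: x0=(-1.4500, 1.2700, -1.1400) x1=(-1.6000, 0.9400, 0.4200) x2=(1.3900, -1.3500, 1.3800) x3=(-0.8600, -1.2900, 1.0500) x4=(0.0900, -1.8300, 0.2600)
step 1: x0=(-1.4576, 1.2777, -1.1467) x1=(-1.5864, 0.9496, 0.4285) x2=(1.3714, -1.3429, 1.4007) x3=(-0.8555, -1.3102, 1.0471) x4=(0.0934, -1.8119, 0.2656)
step 2: x0=(-1.4621, 1.2802, -1.1491) x1=(-1.5705, 0.9562, 0.4372) x2=(1.3471, -1.3324, 1.4183) x3=(-0.8507, -1.3283, 1.0430) x4=(0.0952, -1.7905, 0.2708)
step 3: x0=(-1.4633, 1.2775, -1.1473) x1=(-1.5522, 0.9600, 0.4464) x2=(1.3171, -1.3183, 1.4326) x3=(-0.8458, -1.3443, 1.0377) x4=(0.0956, -1.7656, 0.2755)
step 4: x0=(-1.4614, 1.2695, -1.1413) x1=(-1.5317, 0.9608, 0.4558) x2=(1.2815, -1.3007, 1.4437) x3=(-0.8406, -1.3582, 1.0312) x4=(0.0944, -1.7374, 0.2799)
step 5: x0=(-1.4564, 1.2563, -1.1310) x1=(-1.5091, 0.9588, 0.4655) x2=(1.2405, -1.2797, 1.4516) x3=(-0.8353, -1.3699, 1.0236) x4=(0.0918, -1.7059, 0.2839)
step 6: x0=(-1.4483, 1.2381, -1.1166) x1=(-1.4842, 0.9539, 0.4756) x2=(1.1943, -1.2554, 1.4562) x3=(-0.8299, -1.3795, 1.0148) x4=(0.0877, -1.6713, 0.2874)
step 7: x0=(-1.4372, 1.2149, -1.0979) x1=(-1.4574, 0.9462, 0.4859) x2=(1.1431, -1.2279, 1.4578) x3=(-0.8245, -1.3869, 1.0050) x4=(0.0822, -1.6335, 0.2905)
step 8: x0=(-1.4231, 1.1868, -1.0753) x1=(-1.4285, 0.9357, 0.4965) x2=(1.0870, -1.1971, 1.4563) x3=(-0.8190, -1.3921, 0.9941) x4=(0.0753, -1.5928, 0.2931)
step 9: x0=(-1.4061, 1.1539, -1.0486) x1=(-1.3978, 0.9226, 0.5074) x2=(1.0264, -1.1633, 1.4517) x3=(-0.8136, -1.3951, 0.9823) x4=(0.0671, -1.5492, 0.2952)
step 10: x0=(-1.3864, 1.1165, -1.0181) x1=(-1.3652, 0.9069, 0.5185) x2=(0.9614, -1.1266, 1.4443) x3=(-0.8082, -1.3961, 0.9694) x4=(0.0576, -1.5028, 0.2969)
step 11: x0=(-1.3640, 1.0747, -0.9838) x1=(-1.3310, 0.8887, 0.5298) x2=(0.8925, -1.0871, 1.4340) x3=(-0.8029, -1.3949, 0.9557) x4=(0.0468, -1.4538, 0.2981)
step 12: x0=(-1.3391, 1.0287, -0.9459) x1=(-1.2952, 0.8681, 0.5414) x2=(0.8197, -1.0449, 1.4211) x3=(-0.7978, -1.3917, 0.9411) x4=(0.0349, -1.4023, 0.2988)
step 13: x0=(-1.3118, 0.9787, -0.9046) x1=(-1.2579, 0.8453, 0.5532) x2=(0.7436, -1.0002, 1.4056) x3=(-0.7929, -1.3865, 0.9257) x4=(0.0219, -1.3484, 0.2990)
step 14: x0=(-1.2822, 0.9249, -0.8600) x1=(-1.2192, 0.8202, 0.5652) x2=(0.6643, -0.9532, 1.3878) x3=(-0.7881, -1.3794, 0.9095) x4=(0.0078, -1.2924, 0.2986)
step 15: x0=(-1.2505, 0.8677, -0.8124) x1=(-1.1793, 0.7931, 0.5773) x2=(0.5822, -0.9040, 1.3678) x3=(-0.7836, -1.3706, 0.8926) x4=(-0.0073, -1.2343, 0.2978)
step 16: x0=(-1.2170, 0.8072, -0.7619) x1=(-1.1383, 0.7641, 0.5897) x2=(0.4976, -0.8528, 1.3458) x3=(-0.7794, -1.3599, 0.8751) x4=(-0.0232, -1.1744, 0.2965)
step 17: x0=(-1.1816, 0.7437, -0.7088) x1=(-1.0963, 0.7334, 0.6022) x2=(0.4109, -0.7997, 1.3219) x3=(-0.7755, -1.3477, 0.8570) x4=(-0.0400, -1.1128, 0.2947)
step 18: x0=(-1.1447, 0.6776, -0.6533) x1=(-1.0534, 0.7010, 0.6148) x2=(0.3224, -0.7450, 1.2965) x3=(-0.7720, -1.3340, 0.8383) x4=(-0.0574, -1.0497, 0.2924)
step 19: x0=(-1.1064, 0.6090, -0.5956) x1=(-1.0099, 0.6672, 0.6276) x2=(0.2323, -0.6889, 1.2697) x3=(-0.7687, -1.3190, 0.8191) x4=(-0.0755, -0.9853, 0.2896)
step 20: x0=(-1.0669, 0.5384, -0.5361) x1=(-0.9657, 0.6322, 0.6406) x2=(0.1411, -0.6315, 1.2417) x3=(-0.7658, -1.3027, 0.7995) x4=(-0.0941, -0.9197, 0.2863)
step 21: x0=(-1.0264, 0.4660, -0.4750) x1=(-0.9210, 0.5961, 0.6536) x2=(0.0489, -0.5729, 1.2128) x3=(-0.7632, -1.2854, 0.7795) x4=(-0.1130, -0.8531, 0.2825)
step 22: x0=(-0.9851, 0.3920, -0.4125) x1=(-0.8760, 0.5590, 0.6668) x2=(-0.0440, -0.5135, 1.1832) x3=(-0.7610, -1.2671, 0.7592) x4=(-0.1323, -0.7859, 0.2783)
step 23: x0=(-0.9432, 0.3168, -0.3490) x1=(-0.8307, 0.5213, 0.6800) x2=(-0.1373, -0.4533, 1.1532) x3=(-0.7590, -1.2480, 0.7386) x4=(-0.1517, -0.7180, 0.2736)
step 24: x0=(-0.9009, 0.2408, -0.2848) x1=(-0.7854, 0.4831, 0.6934) x2=(-0.2308, -0.3927, 1.1230) x3=(-0.7573, -1.2284, 0.7177) x4=(-0.1712, -0.6498, 0.2686)
step 25: x0=(-0.8584, 0.1640, -0.2201) x1=(-0.7400, 0.4445, 0.7068) x2=(-0.3244, -0.3316, 1.0928) x3=(-0.7559, -1.2082, 0.6967) x4=(-0.1905, -0.5814, 0.2631)
step 26: x0=(-0.8159, 0.0869, -0.1552) x1=(-0.6946, 0.4059, 0.7203) x2=(-0.4180, -0.2705, 1.0630) x3=(-0.7546, -1.1878, 0.6755) x4=(-0.2097, -0.5129, 0.2573)
step 27: x0=(-0.7735, 0.0096, -0.0904) x1=(-0.6494, 0.3673, 0.7339) x2=(-0.5115, -0.2095, 1.0336) x3=(-0.7535, -1.1671, 0.6543) x4=(-0.2284, -0.4446, 0.2512)
step 28: x0=(-0.7315, -0.0677, -0.0261) x1=(-0.6043, 0.3291, 0.7476) x2=(-0.6049, -0.1487, 1.0050) x3=(-0.7526, -1.1464, 0.6330) x4=(-0.2465, -0.3766, 0.2448)
step 29: x0=(-0.6899, -0.1449, 0.0376) x1=(-0.5592, 0.2914, 0.7614) x2=(-0.6984, -0.0883, 0.9773) x3=(-0.7517, -1.1257, 0.6118) x4=(-0.2640, -0.3090, 0.2382)
step 30: x0=(-0.6490, -0.2220, 0.1004) x1=(-0.5141, 0.2542, 0.7753) x2=(-0.7924, -0.0283, 0.9506) x3=(-0.7508, -1.1051, 0.5907) x4=(-0.2805, -0.2417, 0.2312)
step 31: x0=(-0.6088, -0.2992, 0.1622) x1=(-0.4686, 0.2177, 0.7894) x2=(-0.8871, 0.0314, 0.9250) x3=(-0.7500, -1.0847, 0.5696) x4=(-0.2960, -0.1747, 0.2240)
step 32: x0=(-0.5692, -0.3768, 0.2232) x1=(-0.4228, 0.1816, 0.8038) x2=(-0.9829, 0.0910, 0.9001) x3=(-0.7493, -1.0646, 0.5488) x4=(-0.3105, -0.1075, 0.2163)
step 33: x0=(-0.5300, -0.4549, 0.2836) x1=(-0.3766, 0.1460, 0.8186) x2=(-1.0796, 0.1507, 0.8757) x3=(-0.7487, -1.0447, 0.5281) x4=(-0.3243, -0.0400, 0.2080)
step 34: x0=(-0.4910, -0.5336, 0.3435) x1=(-0.3300, 0.1106, 0.8340) x2=(-1.1772, 0.2106, 0.8517) x3=(-0.7482, -1.0253, 0.5076) x4=(-0.3375, 0.0280, 0.1990)
step 35: x0=(-0.4518, -0.6127, 0.4032) x1=(-0.2831, 0.0754, 0.8499) x2=(-1.2753, 0.2704, 0.8278) x3=(-0.7480, -1.0062, 0.4872) x4=(-0.3505, 0.0964, 0.1892)
step 36: x0=(-0.4124, -0.6920, 0.4627) x1=(-0.2360, 0.0404, 0.8664) x2=(-1.3736, 0.3301, 0.8038) x3=(-0.7482, -0.9874, 0.4670) x4=(-0.3634, 0.1653, 0.1788)
step 37: x0=(-0.3726, -0.7712, 0.5221) x1=(-0.1888, 0.0056, 0.8833) x2=(-1.4717, 0.3895, 0.7798) x3=(-0.7489, -0.9688, 0.4469) x4=(-0.3763, 0.2345, 0.1678)
step 38: x0=(-0.3326, -0.8503, 0.5817) x1=(-0.1414, -0.0291, 0.9006) x2=(-1.5692, 0.4482, 0.7556) x3=(-0.7502, -0.9502, 0.4267) x4=(-0.3894, 0.3039, 0.1565)

1.5124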